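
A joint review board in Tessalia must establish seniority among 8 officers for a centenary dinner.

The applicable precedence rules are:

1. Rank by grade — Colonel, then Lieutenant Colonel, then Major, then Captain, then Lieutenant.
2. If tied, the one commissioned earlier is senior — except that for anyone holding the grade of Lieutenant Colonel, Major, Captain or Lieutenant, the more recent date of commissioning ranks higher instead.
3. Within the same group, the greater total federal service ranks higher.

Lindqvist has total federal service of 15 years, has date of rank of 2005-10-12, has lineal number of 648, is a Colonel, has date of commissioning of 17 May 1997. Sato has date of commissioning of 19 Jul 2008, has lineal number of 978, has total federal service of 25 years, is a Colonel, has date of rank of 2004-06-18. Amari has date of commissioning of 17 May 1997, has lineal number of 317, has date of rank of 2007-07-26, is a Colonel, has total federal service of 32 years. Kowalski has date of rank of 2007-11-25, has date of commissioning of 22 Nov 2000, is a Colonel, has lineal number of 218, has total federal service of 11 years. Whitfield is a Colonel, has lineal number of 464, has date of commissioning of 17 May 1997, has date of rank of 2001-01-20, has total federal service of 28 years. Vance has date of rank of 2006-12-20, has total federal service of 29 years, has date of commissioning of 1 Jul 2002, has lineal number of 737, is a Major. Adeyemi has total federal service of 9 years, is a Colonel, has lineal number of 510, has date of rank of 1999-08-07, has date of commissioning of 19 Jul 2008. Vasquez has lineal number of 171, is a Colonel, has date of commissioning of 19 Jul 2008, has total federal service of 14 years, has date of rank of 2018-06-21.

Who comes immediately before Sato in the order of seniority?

By grade: Amari, Whitfield, Lindqvist, Kowalski, Sato, Vasquez and Adeyemi (Colonel); then Vance (Major).
Among Amari, Whitfield, Lindqvist, Kowalski, Sato, Vasquez and Adeyemi, by date of commissioning (earlier first): Amari, Whitfield and Lindqvist (17 May 1997) before Kowalski (22 Nov 2000) before Sato, Vasquez and Adeyemi (19 Jul 2008).
Among Amari, Whitfield and Lindqvist, by total federal service (higher first): Amari (32 years) before Whitfield (28 years) before Lindqvist (15 years).
Among Sato, Vasquez and Adeyemi, by total federal service (higher first): Sato (25 years) before Vasquez (14 years) before Adeyemi (9 years).
Order: Amari, Whitfield, Lindqvist, Kowalski, Sato, Vasquez, Adeyemi, Vance.

Kowalski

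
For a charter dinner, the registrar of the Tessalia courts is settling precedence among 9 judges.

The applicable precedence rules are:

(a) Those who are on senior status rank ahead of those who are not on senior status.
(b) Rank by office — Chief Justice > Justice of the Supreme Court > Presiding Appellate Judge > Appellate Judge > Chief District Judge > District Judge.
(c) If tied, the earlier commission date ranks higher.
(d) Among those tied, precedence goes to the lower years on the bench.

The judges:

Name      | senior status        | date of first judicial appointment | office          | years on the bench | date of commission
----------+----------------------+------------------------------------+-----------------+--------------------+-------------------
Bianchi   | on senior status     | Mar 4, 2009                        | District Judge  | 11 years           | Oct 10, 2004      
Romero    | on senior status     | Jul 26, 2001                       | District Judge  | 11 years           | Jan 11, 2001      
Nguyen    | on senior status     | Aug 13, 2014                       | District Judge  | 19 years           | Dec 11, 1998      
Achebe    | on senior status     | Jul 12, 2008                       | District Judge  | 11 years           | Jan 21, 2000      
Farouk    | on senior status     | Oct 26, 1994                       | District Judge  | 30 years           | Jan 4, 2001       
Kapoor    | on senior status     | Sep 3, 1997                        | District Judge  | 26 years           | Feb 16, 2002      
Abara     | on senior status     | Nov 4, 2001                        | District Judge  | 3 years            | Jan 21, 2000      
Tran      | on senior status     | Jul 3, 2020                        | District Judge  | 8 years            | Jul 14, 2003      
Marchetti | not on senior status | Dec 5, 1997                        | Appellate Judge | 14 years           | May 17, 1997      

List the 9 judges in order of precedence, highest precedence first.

Nguyen, Abara, Achebe, Farouk, Romero, Kapoor, Tran, Bianchi, Marchetti

By the first rule: Nguyen, Abara, Achebe, Farouk, Romero, Kapoor, Tran and Bianchi (each on senior status); then Marchetti (not on senior status).
Nguyen, Abara, Achebe, Farouk, Romero, Kapoor, Tran and Bianchi are each District Judge, so the next rule applies.
Among Nguyen, Abara, Achebe, Farouk, Romero, Kapoor, Tran and Bianchi, by date of commission (earlier first): Nguyen (Dec 11, 1998) before Abara and Achebe (Jan 21, 2000) before Farouk (Jan 4, 2001) before Romero (Jan 11, 2001) before Kapoor (Feb 16, 2002) before Tran (Jul 14, 2003) before Bianchi (Oct 10, 2004).
Among Abara and Achebe, by years on the bench (lower first): Abara (3 years) before Achebe (11 years).
Full order: Nguyen, Abara, Achebe, Farouk, Romero, Kapoor, Tran, Bianchi, Marchetti.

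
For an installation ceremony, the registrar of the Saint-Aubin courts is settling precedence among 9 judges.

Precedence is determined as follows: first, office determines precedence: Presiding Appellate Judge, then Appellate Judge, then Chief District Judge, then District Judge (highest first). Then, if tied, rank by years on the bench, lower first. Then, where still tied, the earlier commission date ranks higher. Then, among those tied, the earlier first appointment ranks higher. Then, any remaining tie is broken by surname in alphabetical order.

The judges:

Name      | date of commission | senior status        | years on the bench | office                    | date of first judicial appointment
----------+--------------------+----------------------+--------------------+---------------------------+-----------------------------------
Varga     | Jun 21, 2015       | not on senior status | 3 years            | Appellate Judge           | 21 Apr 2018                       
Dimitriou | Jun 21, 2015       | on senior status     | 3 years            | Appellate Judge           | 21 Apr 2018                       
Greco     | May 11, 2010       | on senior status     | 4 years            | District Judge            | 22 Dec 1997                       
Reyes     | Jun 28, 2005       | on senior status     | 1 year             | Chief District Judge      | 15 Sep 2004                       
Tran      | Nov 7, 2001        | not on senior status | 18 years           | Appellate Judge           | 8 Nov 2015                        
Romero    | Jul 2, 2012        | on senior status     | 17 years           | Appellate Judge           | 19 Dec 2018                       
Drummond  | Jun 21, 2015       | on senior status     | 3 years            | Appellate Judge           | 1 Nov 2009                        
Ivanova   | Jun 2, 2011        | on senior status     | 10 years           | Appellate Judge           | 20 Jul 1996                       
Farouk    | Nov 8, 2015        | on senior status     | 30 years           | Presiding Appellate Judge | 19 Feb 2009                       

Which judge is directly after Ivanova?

Romero

By office: Farouk (Presiding Appellate Judge); then Drummond, Dimitriou, Varga, Ivanova, Romero and Tran (Appellate Judge); then Reyes (Chief District Judge); then Greco (District Judge).
Among Drummond, Dimitriou, Varga, Ivanova, Romero and Tran, by years on the bench (lower first): Drummond, Dimitriou and Varga (3 years) before Ivanova (10 years) before Romero (17 years) before Tran (18 years).
Drummond, Dimitriou and Varga all have date of commission Jun 21, 2015, so the next rule applies.
Among Drummond, Dimitriou and Varga, by date of first judicial appointment (earlier first): Drummond (1 Nov 2009) before Dimitriou and Varga (21 Apr 2018).
Among Dimitriou and Varga, alphabetically by surname: Dimitriou before Varga.
Order: Farouk, Drummond, Dimitriou, Varga, Ivanova, Romero, Tran, Reyes, Greco.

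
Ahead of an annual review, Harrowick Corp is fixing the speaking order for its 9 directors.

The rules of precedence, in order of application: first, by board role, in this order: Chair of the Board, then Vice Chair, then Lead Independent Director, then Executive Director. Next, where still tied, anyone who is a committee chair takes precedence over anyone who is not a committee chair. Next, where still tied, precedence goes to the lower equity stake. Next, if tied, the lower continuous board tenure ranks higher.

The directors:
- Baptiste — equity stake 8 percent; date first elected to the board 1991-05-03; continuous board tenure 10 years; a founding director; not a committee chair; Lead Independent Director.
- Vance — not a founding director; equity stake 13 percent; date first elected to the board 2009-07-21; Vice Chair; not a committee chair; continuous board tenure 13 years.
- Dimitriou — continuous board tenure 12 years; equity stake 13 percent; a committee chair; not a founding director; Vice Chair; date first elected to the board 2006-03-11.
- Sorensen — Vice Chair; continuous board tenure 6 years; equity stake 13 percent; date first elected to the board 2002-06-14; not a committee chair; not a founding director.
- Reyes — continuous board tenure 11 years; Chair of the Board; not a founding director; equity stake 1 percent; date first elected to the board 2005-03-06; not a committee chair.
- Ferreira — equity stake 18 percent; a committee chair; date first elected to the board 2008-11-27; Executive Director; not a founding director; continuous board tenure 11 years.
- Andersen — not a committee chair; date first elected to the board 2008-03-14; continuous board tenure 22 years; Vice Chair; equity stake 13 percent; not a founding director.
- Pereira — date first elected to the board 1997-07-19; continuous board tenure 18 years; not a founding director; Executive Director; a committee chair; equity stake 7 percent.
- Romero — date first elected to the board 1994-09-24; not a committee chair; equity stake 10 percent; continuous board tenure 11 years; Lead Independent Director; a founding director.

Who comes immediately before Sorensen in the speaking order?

By board role: Reyes (Chair of the Board); then Dimitriou, Sorensen, Vance and Andersen (Vice Chair); then Baptiste and Romero (Lead Independent Director); then Pereira and Ferreira (Executive Director).
Among Dimitriou, Sorensen, Vance and Andersen, a committee chair before not a committee chair: Dimitriou (a committee chair) before Sorensen, Vance and Andersen (not a committee chair).
Sorensen, Vance and Andersen all have equity stake 13 percent, so the next rule applies.
Among Sorensen, Vance and Andersen, by continuous board tenure (lower first): Sorensen (6 years) before Vance (13 years) before Andersen (22 years).
Baptiste and Romero are each not a committee chair, so the next rule applies.
Among Baptiste and Romero, by equity stake (lower first): Baptiste (8 percent) before Romero (10 percent).
Pereira and Ferreira are each a committee chair, so the next rule applies.
Among Pereira and Ferreira, by equity stake (lower first): Pereira (7 percent) before Ferreira (18 percent).
Order: Reyes, Dimitriou, Sorensen, Vance, Andersen, Baptiste, Romero, Pereira, Ferreira.

Dimitriou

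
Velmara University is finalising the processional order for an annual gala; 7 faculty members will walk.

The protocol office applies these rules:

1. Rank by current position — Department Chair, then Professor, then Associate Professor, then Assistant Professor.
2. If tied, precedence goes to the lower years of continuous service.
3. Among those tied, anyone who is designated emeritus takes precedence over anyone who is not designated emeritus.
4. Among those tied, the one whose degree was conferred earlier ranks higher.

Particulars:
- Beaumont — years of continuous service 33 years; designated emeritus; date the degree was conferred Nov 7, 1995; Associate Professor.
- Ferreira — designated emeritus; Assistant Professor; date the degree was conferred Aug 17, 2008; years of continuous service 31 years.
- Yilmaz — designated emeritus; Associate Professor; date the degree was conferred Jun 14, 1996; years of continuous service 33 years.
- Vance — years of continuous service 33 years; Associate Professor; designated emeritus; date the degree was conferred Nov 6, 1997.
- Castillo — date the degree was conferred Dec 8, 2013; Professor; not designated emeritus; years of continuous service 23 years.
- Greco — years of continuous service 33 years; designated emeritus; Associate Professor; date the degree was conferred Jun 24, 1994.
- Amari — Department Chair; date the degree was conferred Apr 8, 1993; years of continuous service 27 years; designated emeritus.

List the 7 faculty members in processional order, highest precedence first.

Amari, Castillo, Greco, Beaumont, Yilmaz, Vance, Ferreira

By current position: Amari (Department Chair); then Castillo (Professor); then Greco, Beaumont, Yilmaz and Vance (Associate Professor); then Ferreira (Assistant Professor).
Greco, Beaumont, Yilmaz and Vance all have years of continuous service 33 years, so the next rule applies.
Greco, Beaumont, Yilmaz and Vance are each designated emeritus, so the next rule applies.
Among Greco, Beaumont, Yilmaz and Vance, by date the degree was conferred (earlier first): Greco (Jun 24, 1994) before Beaumont (Nov 7, 1995) before Yilmaz (Jun 14, 1996) before Vance (Nov 6, 1997).
Full order: Amari, Castillo, Greco, Beaumont, Yilmaz, Vance, Ferreira.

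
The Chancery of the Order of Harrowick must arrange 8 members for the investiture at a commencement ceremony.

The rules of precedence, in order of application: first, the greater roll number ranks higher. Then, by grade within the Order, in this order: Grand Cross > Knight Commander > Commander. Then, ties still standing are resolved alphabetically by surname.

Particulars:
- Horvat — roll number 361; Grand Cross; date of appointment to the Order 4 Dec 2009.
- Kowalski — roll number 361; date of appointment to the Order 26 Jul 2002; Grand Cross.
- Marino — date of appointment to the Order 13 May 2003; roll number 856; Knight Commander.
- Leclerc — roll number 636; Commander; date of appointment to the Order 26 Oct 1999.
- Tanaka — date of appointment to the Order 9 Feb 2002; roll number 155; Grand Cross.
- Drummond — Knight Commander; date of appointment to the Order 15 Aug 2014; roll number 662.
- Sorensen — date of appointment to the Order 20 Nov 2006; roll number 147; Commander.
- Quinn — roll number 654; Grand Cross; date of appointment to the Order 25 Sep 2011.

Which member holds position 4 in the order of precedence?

By roll number (higher first): Marino (856); then Drummond (662); then Quinn (654); then Leclerc (636); then Horvat and Kowalski (both 361); then Tanaka (155); then Sorensen (147).
Horvat and Kowalski are each Grand Cross, so the next rule applies.
Among Horvat and Kowalski, alphabetically by surname: Horvat before Kowalski.
Order: Marino, Drummond, Quinn, Leclerc, Horvat, Kowalski, Tanaka, Sorensen.

Leclerc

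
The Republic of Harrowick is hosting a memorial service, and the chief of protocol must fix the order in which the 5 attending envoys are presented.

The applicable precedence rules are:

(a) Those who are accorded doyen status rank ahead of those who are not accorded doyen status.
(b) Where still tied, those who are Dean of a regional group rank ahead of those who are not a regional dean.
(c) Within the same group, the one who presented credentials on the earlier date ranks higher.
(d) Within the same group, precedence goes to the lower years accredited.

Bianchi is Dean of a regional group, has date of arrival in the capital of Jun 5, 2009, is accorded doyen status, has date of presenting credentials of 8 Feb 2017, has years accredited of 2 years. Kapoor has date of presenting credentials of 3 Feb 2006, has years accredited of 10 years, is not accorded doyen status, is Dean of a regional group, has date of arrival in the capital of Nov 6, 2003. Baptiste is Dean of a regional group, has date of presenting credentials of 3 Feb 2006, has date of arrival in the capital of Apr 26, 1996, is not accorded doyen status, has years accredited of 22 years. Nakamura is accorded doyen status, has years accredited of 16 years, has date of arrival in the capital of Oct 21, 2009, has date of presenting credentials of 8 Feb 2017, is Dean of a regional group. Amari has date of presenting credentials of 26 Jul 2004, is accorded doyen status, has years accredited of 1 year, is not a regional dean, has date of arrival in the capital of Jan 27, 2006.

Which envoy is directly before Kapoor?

By the first rule: Bianchi, Nakamura and Amari (each accorded doyen status); then Kapoor and Baptiste (both not accorded doyen status).
Among Bianchi, Nakamura and Amari, Dean of a regional group before not a regional dean: Bianchi and Nakamura (Dean of a regional group) before Amari (not a regional dean).
Bianchi and Nakamura both have date of presenting credentials 8 Feb 2017, so the next rule applies.
Among Bianchi and Nakamura, by years accredited (lower first): Bianchi (2 years) before Nakamura (16 years).
Kapoor and Baptiste are each Dean of a regional group, so the next rule applies.
Kapoor and Baptiste both have date of presenting credentials 3 Feb 2006, so the next rule applies.
Among Kapoor and Baptiste, by years accredited (lower first): Kapoor (10 years) before Baptiste (22 years).
Order: Bianchi, Nakamura, Amari, Kapoor, Baptiste.

Amari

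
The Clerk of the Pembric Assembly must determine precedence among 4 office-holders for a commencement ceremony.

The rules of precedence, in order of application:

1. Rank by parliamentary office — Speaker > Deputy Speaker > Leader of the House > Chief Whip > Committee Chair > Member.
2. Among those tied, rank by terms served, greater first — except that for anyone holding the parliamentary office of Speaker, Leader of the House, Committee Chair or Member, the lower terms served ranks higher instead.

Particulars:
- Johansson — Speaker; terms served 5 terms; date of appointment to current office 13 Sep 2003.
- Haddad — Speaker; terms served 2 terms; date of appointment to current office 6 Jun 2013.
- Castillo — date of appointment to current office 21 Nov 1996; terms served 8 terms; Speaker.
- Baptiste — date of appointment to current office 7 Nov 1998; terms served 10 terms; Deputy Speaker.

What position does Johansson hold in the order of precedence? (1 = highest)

By parliamentary office: Haddad, Johansson and Castillo (Speaker); then Baptiste (Deputy Speaker).
Among Haddad, Johansson and Castillo, by terms served (lower first) (reversed rule for this group): Haddad (2 terms) before Johansson (5 terms) before Castillo (8 terms).
Order: Haddad, Johansson, Castillo, Baptiste. So position 2.

2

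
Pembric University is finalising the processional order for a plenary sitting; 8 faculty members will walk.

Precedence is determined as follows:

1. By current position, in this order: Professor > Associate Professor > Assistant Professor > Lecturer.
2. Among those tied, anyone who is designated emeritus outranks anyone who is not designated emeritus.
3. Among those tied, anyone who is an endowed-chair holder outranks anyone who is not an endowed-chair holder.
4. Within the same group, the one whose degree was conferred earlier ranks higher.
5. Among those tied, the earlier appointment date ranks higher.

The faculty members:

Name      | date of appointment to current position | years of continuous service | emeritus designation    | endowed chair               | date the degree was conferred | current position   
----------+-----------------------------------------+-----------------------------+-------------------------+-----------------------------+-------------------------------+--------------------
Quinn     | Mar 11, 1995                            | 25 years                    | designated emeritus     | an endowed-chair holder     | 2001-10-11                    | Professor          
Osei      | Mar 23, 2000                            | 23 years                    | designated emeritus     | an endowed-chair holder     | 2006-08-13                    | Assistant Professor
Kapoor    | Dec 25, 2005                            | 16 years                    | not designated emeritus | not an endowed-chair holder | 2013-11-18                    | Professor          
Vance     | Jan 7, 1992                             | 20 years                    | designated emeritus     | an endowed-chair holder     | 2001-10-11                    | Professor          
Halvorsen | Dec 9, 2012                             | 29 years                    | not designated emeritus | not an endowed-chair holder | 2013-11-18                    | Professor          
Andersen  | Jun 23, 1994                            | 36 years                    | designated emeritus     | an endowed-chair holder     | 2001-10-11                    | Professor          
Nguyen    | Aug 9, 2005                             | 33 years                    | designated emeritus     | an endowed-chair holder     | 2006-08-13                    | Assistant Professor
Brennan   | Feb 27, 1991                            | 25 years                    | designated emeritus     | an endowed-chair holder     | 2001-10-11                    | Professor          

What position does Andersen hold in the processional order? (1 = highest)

By current position: Brennan, Vance, Andersen, Quinn, Kapoor and Halvorsen (Professor); then Osei and Nguyen (Assistant Professor).
Among Brennan, Vance, Andersen, Quinn, Kapoor and Halvorsen, designated emeritus before not designated emeritus: Brennan, Vance, Andersen and Quinn (designated emeritus) before Kapoor and Halvorsen (not designated emeritus).
Brennan, Vance, Andersen and Quinn are each an endowed-chair holder, so the next rule applies.
Brennan, Vance, Andersen and Quinn all have date the degree was conferred 2001-10-11, so the next rule applies.
Among Brennan, Vance, Andersen and Quinn, by date of appointment to current position (earlier first): Brennan (Feb 27, 1991) before Vance (Jan 7, 1992) before Andersen (Jun 23, 1994) before Quinn (Mar 11, 1995).
Kapoor and Halvorsen are each not an endowed-chair holder, so the next rule applies.
Kapoor and Halvorsen both have date the degree was conferred 2013-11-18, so the next rule applies.
Among Kapoor and Halvorsen, by date of appointment to current position (earlier first): Kapoor (Dec 25, 2005) before Halvorsen (Dec 9, 2012).
Osei and Nguyen are each designated emeritus, so the next rule applies.
Osei and Nguyen are each an endowed-chair holder, so the next rule applies.
Osei and Nguyen both have date the degree was conferred 2006-08-13, so the next rule applies.
Among Osei and Nguyen, by date of appointment to current position (earlier first): Osei (Mar 23, 2000) before Nguyen (Aug 9, 2005).
Order: Brennan, Vance, Andersen, Quinn, Kapoor, Halvorsen, Osei, Nguyen. So position 3.

3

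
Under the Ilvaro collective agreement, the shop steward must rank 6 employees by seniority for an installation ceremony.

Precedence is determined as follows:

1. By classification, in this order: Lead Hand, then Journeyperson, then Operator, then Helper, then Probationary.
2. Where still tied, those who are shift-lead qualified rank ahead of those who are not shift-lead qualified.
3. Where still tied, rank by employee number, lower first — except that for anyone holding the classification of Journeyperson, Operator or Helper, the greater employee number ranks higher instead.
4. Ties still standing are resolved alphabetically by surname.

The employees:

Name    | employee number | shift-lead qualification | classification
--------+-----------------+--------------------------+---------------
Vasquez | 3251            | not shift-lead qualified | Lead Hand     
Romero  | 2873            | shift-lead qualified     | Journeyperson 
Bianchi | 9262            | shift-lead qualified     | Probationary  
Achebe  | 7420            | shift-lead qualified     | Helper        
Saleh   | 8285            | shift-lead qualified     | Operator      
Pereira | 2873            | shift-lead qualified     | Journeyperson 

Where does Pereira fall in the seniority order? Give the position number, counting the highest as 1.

By classification: Vasquez (Lead Hand); then Pereira and Romero (Journeyperson); then Saleh (Operator); then Achebe (Helper); then Bianchi (Probationary).
Pereira and Romero are each shift-lead qualified, so the next rule applies.
Pereira and Romero both have employee number 2873, so the next rule applies.
Among Pereira and Romero, alphabetically by surname: Pereira before Romero.
Order: Vasquez, Pereira, Romero, Saleh, Achebe, Bianchi. So position 2.

2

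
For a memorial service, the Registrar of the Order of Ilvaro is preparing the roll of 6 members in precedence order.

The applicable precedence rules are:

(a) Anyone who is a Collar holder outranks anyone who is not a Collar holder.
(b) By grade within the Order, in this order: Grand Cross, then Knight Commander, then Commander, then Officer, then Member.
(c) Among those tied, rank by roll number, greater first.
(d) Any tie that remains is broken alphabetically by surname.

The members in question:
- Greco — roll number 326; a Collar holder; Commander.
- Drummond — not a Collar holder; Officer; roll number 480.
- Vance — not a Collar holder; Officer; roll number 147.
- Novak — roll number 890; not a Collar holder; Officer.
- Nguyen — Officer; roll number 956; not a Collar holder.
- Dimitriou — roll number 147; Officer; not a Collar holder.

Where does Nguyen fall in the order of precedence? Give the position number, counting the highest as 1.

By the first rule: Greco (a Collar holder); then Nguyen, Novak, Drummond, Dimitriou and Vance (each not a Collar holder).
Nguyen, Novak, Drummond, Dimitriou and Vance are each Officer, so the next rule applies.
Among Nguyen, Novak, Drummond, Dimitriou and Vance, by roll number (higher first): Nguyen (956) before Novak (890) before Drummond (480) before Dimitriou and Vance (147).
Among Dimitriou and Vance, alphabetically by surname: Dimitriou before Vance.
Order: Greco, Nguyen, Novak, Drummond, Dimitriou, Vance. So position 2.

2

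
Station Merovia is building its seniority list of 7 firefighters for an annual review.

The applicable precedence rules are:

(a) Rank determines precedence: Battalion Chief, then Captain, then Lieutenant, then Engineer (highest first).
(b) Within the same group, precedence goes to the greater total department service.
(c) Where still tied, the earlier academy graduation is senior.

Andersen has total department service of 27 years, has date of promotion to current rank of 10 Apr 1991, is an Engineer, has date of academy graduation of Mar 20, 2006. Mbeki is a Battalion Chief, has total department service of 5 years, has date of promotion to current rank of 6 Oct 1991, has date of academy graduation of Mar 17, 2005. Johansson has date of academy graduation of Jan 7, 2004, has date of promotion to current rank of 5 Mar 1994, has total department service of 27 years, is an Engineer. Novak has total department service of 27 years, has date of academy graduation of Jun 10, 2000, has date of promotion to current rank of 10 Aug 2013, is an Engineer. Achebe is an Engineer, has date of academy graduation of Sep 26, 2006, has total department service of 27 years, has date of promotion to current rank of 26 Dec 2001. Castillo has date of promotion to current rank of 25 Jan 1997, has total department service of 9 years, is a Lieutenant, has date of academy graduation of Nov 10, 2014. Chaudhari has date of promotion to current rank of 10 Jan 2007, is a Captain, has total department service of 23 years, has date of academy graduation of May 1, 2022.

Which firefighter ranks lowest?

By rank: Mbeki (Battalion Chief); then Chaudhari (Captain); then Castillo (Lieutenant); then Novak, Johansson, Andersen and Achebe (Engineer).
Novak, Johansson, Andersen and Achebe all have total department service 27 years, so the next rule applies.
Among Novak, Johansson, Andersen and Achebe, by date of academy graduation (earlier first): Novak (Jun 10, 2000) before Johansson (Jan 7, 2004) before Andersen (Mar 20, 2006) before Achebe (Sep 26, 2006).
Order: Mbeki, Chaudhari, Castillo, Novak, Johansson, Andersen, Achebe.

Achebe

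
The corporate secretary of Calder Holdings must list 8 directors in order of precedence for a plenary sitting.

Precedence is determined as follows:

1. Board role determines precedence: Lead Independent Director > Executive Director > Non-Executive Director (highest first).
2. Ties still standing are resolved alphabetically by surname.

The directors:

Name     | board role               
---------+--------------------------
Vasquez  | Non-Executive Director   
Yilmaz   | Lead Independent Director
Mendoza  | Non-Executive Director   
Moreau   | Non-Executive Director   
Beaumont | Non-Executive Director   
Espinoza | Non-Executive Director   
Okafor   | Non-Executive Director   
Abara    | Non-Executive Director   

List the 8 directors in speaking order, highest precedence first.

Yilmaz, Abara, Beaumont, Espinoza, Mendoza, Moreau, Okafor, Vasquez

By board role: Yilmaz (Lead Independent Director); then Abara, Beaumont, Espinoza, Mendoza, Moreau, Okafor and Vasquez (Non-Executive Director).
Among Abara, Beaumont, Espinoza, Mendoza, Moreau, Okafor and Vasquez, alphabetically by surname: Abara before Beaumont before Espinoza before Mendoza before Moreau before Okafor before Vasquez.
Full order: Yilmaz, Abara, Beaumont, Espinoza, Mendoza, Moreau, Okafor, Vasquez.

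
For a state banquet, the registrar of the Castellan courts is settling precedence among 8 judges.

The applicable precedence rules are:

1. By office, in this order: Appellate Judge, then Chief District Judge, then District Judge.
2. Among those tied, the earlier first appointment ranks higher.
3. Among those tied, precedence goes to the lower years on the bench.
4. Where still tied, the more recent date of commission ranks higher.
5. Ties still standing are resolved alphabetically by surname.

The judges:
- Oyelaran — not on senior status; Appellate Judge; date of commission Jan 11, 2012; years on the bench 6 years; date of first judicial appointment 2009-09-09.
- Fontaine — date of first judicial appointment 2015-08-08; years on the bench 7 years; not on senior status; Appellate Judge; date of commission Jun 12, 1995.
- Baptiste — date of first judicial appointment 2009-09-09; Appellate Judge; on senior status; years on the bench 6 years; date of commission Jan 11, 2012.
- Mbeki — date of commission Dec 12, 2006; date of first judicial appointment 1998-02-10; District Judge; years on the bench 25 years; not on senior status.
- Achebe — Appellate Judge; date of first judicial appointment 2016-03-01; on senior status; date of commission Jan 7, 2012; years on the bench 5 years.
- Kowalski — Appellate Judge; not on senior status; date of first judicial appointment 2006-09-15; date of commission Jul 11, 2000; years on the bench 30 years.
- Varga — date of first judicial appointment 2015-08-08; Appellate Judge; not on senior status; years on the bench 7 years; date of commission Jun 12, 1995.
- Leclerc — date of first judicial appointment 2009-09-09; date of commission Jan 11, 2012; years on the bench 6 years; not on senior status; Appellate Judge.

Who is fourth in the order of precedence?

By office: Kowalski, Baptiste, Leclerc, Oyelaran, Fontaine, Varga and Achebe (Appellate Judge); then Mbeki (District Judge).
Among Kowalski, Baptiste, Leclerc, Oyelaran, Fontaine, Varga and Achebe, by date of first judicial appointment (earlier first): Kowalski (2006-09-15) before Baptiste, Leclerc and Oyelaran (2009-09-09) before Fontaine and Varga (2015-08-08) before Achebe (2016-03-01).
Baptiste, Leclerc and Oyelaran all have years on the bench 6 years, so the next rule applies.
Baptiste, Leclerc and Oyelaran all have date of commission Jan 11, 2012, so the next rule applies.
Among Baptiste, Leclerc and Oyelaran, alphabetically by surname: Baptiste before Leclerc before Oyelaran.
Fontaine and Varga both have years on the bench 7 years, so the next rule applies.
Fontaine and Varga both have date of commission Jun 12, 1995, so the next rule applies.
Among Fontaine and Varga, alphabetically by surname: Fontaine before Varga.
Order: Kowalski, Baptiste, Leclerc, Oyelaran, Fontaine, Varga, Achebe, Mbeki.

Oyelaran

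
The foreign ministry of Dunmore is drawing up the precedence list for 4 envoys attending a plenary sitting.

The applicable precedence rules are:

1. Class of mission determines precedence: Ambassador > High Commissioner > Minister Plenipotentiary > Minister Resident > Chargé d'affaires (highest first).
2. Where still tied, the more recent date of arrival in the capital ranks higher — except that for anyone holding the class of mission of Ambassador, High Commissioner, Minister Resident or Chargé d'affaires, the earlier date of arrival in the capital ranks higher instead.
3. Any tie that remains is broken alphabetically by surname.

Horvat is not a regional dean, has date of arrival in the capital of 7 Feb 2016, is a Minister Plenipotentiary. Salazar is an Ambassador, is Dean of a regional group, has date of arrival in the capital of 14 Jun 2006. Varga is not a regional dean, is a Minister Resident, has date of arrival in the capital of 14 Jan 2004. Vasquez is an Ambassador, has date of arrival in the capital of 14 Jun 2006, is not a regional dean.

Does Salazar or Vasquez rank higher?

Salazar

By class of mission: Salazar and Vasquez (Ambassador); then Horvat (Minister Plenipotentiary); then Varga (Minister Resident).
Salazar and Vasquez both have date of arrival in the capital 14 Jun 2006, so the next rule applies.
Among Salazar and Vasquez, alphabetically by surname: Salazar before Vasquez.
So Salazar takes precedence.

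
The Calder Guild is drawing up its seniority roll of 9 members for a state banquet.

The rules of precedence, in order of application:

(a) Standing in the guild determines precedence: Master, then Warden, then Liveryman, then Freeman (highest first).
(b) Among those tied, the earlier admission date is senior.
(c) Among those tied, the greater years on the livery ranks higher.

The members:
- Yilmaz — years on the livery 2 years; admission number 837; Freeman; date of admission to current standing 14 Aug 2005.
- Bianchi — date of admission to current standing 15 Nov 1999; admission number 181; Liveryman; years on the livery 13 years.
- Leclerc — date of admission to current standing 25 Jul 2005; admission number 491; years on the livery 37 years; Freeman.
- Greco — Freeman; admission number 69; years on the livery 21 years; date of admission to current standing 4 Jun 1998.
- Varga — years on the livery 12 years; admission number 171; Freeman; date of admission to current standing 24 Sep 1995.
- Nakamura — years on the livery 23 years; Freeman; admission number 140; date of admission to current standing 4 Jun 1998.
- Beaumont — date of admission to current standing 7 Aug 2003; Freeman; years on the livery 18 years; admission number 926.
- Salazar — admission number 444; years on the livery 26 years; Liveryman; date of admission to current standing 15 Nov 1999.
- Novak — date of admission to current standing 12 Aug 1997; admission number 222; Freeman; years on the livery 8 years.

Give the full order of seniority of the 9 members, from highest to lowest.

Salazar, Bianchi, Varga, Novak, Nakamura, Greco, Beaumont, Leclerc, Yilmaz

By standing in the guild: Salazar and Bianchi (Liveryman); then Varga, Novak, Nakamura, Greco, Beaumont, Leclerc and Yilmaz (Freeman).
Salazar and Bianchi both have date of admission to current standing 15 Nov 1999, so the next rule applies.
Among Salazar and Bianchi, by years on the livery (higher first): Salazar (26 years) before Bianchi (13 years).
Among Varga, Novak, Nakamura, Greco, Beaumont, Leclerc and Yilmaz, by date of admission to current standing (earlier first): Varga (24 Sep 1995) before Novak (12 Aug 1997) before Nakamura and Greco (4 Jun 1998) before Beaumont (7 Aug 2003) before Leclerc (25 Jul 2005) before Yilmaz (14 Aug 2005).
Among Nakamura and Greco, by years on the livery (higher first): Nakamura (23 years) before Greco (21 years).
Full order: Salazar, Bianchi, Varga, Novak, Nakamura, Greco, Beaumont, Leclerc, Yilmaz.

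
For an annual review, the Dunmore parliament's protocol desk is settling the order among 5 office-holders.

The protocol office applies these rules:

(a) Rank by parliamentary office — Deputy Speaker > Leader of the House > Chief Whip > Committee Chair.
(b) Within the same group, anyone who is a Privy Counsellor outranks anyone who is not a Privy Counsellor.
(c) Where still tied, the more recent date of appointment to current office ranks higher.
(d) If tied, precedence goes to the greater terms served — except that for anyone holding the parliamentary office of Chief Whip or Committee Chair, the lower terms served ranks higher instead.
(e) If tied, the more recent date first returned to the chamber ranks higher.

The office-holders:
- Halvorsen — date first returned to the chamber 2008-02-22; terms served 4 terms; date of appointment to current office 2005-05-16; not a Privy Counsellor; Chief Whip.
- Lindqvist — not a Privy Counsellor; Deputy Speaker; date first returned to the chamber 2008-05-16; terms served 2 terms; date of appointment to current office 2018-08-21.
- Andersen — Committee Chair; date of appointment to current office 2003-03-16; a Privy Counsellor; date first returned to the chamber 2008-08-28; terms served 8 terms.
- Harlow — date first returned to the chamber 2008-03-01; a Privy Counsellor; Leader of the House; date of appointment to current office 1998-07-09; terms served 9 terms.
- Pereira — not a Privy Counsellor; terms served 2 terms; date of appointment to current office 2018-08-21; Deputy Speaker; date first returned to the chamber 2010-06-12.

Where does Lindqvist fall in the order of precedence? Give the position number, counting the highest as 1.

By parliamentary office: Pereira and Lindqvist (Deputy Speaker); then Harlow (Leader of the House); then Halvorsen (Chief Whip); then Andersen (Committee Chair).
Pereira and Lindqvist are each not a Privy Counsellor, so the next rule applies.
Pereira and Lindqvist both have date of appointment to current office 2018-08-21, so the next rule applies.
Pereira and Lindqvist both have terms served 2 terms, so the next rule applies.
Among Pereira and Lindqvist, by date first returned to the chamber (later first): Pereira (2010-06-12) before Lindqvist (2008-05-16).
Order: Pereira, Lindqvist, Harlow, Halvorsen, Andersen. So position 2.

2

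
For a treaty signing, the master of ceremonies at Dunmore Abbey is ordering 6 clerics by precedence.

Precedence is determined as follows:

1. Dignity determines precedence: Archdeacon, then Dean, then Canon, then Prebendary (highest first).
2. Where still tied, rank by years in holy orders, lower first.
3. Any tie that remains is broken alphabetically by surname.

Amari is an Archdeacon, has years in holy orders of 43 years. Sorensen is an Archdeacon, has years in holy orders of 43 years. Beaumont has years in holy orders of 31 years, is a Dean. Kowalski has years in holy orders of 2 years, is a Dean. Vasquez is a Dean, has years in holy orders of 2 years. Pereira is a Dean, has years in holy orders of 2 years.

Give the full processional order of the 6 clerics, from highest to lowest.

By dignity: Amari and Sorensen (Archdeacon); then Kowalski, Pereira, Vasquez and Beaumont (Dean).
Amari and Sorensen both have years in holy orders 43 years, so the next rule applies.
Among Amari and Sorensen, alphabetically by surname: Amari before Sorensen.
Among Kowalski, Pereira, Vasquez and Beaumont, by years in holy orders (lower first): Kowalski, Pereira and Vasquez (2 years) before Beaumont (31 years).
Among Kowalski, Pereira and Vasquez, alphabetically by surname: Kowalski before Pereira before Vasquez.
Full order: Amari, Sorensen, Kowalski, Pereira, Vasquez, Beaumont.

Amari, Sorensen, Kowalski, Pereira, Vasquez, Beaumont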